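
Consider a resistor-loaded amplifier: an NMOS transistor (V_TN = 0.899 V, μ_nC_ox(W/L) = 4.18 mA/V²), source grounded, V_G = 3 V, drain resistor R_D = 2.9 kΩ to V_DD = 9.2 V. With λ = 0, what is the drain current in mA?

V_GS = V_G = 3 V, so V_ov = 3 − 0.899 = 2.1 V.
Assume saturation: I_D = ½ k_n V_ov² = 0.5 × 4.18 × 2.1² = 9.23 mA, giving V_DS = V_DD − I_D R_D = 9.2 − 9.23 × 2.9 = -17.6 V.
But -17.6 V < V_ov = 2.1 V, so the device is actually in triode.
In triode I_D = k_n[V_ov V_DS − ½ V_DS²] and I_D = (V_DD − V_DS)/R_D. Equating: 6.06 V_DS² − 26.47 V_DS + 9.2 = 0, giving V_DS = 0.381 V (the root below V_ov).
I_D = (9.2 − 0.381) / 2.9 = 3.04 mA.

I_D = 3.04 mA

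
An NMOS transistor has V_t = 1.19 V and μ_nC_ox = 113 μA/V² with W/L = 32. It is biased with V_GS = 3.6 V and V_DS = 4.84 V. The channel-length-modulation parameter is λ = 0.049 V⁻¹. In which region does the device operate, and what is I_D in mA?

k_n = μ_nC_ox · (W/L) = 3.616 mA/V².
V_ov = V_GS − V_t = 3.6 − 1.19 = 2.41 V.
Since V_DS = 4.84 V ≥ V_ov = 2.41 V, the device is in saturation.
I_D = ½ k_n V_ov² (1 + λ V_DS) = 0.5 × 3.616 × 2.41² × (1 + 0.049 × 4.84) = 13 mA.

Saturation; I_D = 13.0 mA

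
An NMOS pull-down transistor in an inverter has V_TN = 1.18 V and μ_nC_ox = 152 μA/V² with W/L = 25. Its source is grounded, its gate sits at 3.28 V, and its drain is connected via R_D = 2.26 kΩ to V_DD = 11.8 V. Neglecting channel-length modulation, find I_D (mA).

I_D = 4.89 mA

V_GS = V_G = 3.28 V, so V_ov = 3.28 − 1.18 = 2.1 V.
k_n = μ_nC_ox · (W/L) = 3.8 mA/V².
Assume saturation: I_D = ½ k_n V_ov² = 0.5 × 3.8 × 2.1² = 8.38 mA, giving V_DS = V_DD − I_D R_D = 11.8 − 8.38 × 2.26 = -7.14 V.
But -7.14 V < V_ov = 2.1 V, so the device is actually in triode.
In triode I_D = k_n[V_ov V_DS − ½ V_DS²] and I_D = (V_DD − V_DS)/R_D. Equating: 4.29 V_DS² − 19.03 V_DS + 11.8 = 0, giving V_DS = 0.745 V (the root below V_ov).
I_D = (11.8 − 0.745) / 2.26 = 4.89 mA.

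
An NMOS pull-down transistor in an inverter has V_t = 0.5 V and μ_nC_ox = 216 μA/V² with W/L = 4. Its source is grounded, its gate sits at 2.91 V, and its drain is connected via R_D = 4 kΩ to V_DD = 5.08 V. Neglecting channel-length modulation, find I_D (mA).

V_GS = V_G = 2.91 V, so V_ov = 2.91 − 0.5 = 2.41 V.
k_n = μ_nC_ox · (W/L) = 0.864 mA/V².
Assume saturation: I_D = ½ k_n V_ov² = 0.5 × 0.864 × 2.41² = 2.51 mA, giving V_DS = V_DD − I_D R_D = 5.08 − 2.51 × 4 = -4.96 V.
But -4.96 V < V_ov = 2.41 V, so the device is actually in triode.
In triode I_D = k_n[V_ov V_DS − ½ V_DS²] and I_D = (V_DD − V_DS)/R_D. Equating: 1.73 V_DS² − 9.329 V_DS + 5.08 = 0, giving V_DS = 0.614 V (the root below V_ov).
I_D = (5.08 − 0.614) / 4 = 1.12 mA.

I_D = 1.12 mA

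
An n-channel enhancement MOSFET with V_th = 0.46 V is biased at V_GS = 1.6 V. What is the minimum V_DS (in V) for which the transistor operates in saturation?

V_DS,sat = 1.14 V

The boundary between triode and saturation is V_DS = V_GS − V_th = V_ov.
V_ov = 1.6 − 0.46 = 1.14 V.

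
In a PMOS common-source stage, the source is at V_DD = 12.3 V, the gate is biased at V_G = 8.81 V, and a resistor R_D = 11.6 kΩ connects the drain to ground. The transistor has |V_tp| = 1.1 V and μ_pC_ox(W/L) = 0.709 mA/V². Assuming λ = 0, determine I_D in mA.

V_SG = V_DD − V_G = 12.3 − 8.81 = 3.49 V, so V_ov = 3.49 − 1.1 = 2.39 V.
Assume saturation: I_D = ½ k_p V_ov² = 0.5 × 0.709 × 2.39² = 2.02 mA, giving V_SD = V_DD − I_D R_D = 12.3 − 2.02 × 11.6 = -11.2 V.
But -11.2 V < V_ov = 2.39 V, so the device is actually in triode.
In triode I_D = k_p[V_ov V_SD − ½ V_SD²] and I_D = (V_DD − V_SD)/R_D. Equating: 4.11 V_SD² − 20.66 V_SD + 12.3 = 0, giving V_SD = 0.69 V (the root below V_ov).
I_D = (12.3 − 0.69) / 11.6 = 1 mA.

I_D = 1.00 mA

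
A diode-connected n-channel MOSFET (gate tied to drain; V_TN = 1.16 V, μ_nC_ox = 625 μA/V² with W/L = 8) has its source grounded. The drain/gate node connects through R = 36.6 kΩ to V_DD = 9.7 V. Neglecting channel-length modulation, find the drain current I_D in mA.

I_D = 0.225 mA

With gate tied to drain, V_GS = V_DS ≥ V_GS − V_TN, so the device is in saturation.
k_n = μ_nC_ox · (W/L) = 5 mA/V².
KCL at the drain: ½ k_n (V_GS − V_TN)² = (V_DD − V_GS)/R.
Let x = V_GS − 1.16. Then 91.5 x² + x − 8.54 = 0, giving x = 0.3 V (positive root), so V_GS = 1.46 V.
I_D = (V_DD − V_GS)/R = (9.7 − 1.46) / 36.6 = 0.225 mA.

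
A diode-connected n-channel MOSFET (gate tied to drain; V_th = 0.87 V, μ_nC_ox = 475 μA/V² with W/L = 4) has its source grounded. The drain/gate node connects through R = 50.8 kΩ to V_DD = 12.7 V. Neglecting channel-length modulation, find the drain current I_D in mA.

With gate tied to drain, V_GS = V_DS ≥ V_GS − V_th, so the device is in saturation.
k_n = μ_nC_ox · (W/L) = 1.9 mA/V².
KCL at the drain: ½ k_n (V_GS − V_th)² = (V_DD − V_GS)/R.
Let x = V_GS − 0.87. Then 48.3 x² + x − 11.83 = 0, giving x = 0.485 V (positive root), so V_GS = 1.35 V.
I_D = (V_DD − V_GS)/R = (12.7 − 1.35) / 50.8 = 0.223 mA.

I_D = 0.223 mA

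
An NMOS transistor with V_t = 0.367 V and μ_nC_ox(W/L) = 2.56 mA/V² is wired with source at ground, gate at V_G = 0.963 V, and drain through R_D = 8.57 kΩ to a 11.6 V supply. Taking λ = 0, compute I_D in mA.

I_D = 0.455 mA

V_GS = V_G = 0.963 V, so V_ov = 0.963 − 0.367 = 0.596 V.
Assume saturation: I_D = ½ k_n V_ov² = 0.5 × 2.56 × 0.596² = 0.455 mA, giving V_DS = V_DD − I_D R_D = 11.6 − 0.455 × 8.57 = 7.7 V.
V_DS = 7.7 V ≥ V_ov = 0.596 V, confirming saturation.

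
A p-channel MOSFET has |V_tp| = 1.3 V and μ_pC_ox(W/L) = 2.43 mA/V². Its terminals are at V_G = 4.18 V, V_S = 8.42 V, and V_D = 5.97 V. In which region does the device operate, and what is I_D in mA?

V_SG = V_S − V_G = 8.42 − 4.18 = 4.24 V; V_SD = V_S − V_D = 8.42 − 5.97 = 2.45 V.
V_ov = V_SG − |V_tp| = 4.24 − 1.3 = 2.94 V.
Since V_SD = 2.45 V < V_ov = 2.94 V, the device is in the triode region.
I_D = k_p [V_ov · V_SD − ½ V_SD²] = 2.43 × [2.94 × 2.45 − 0.5 × 2.45²] = 10.2 mA.

Triode; I_D = 10.2 mA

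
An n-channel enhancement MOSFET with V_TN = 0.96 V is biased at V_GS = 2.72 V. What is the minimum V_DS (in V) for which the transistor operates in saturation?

V_DS,sat = 1.76 V

The boundary between triode and saturation is V_DS = V_GS − V_TN = V_ov.
V_ov = 2.72 − 0.96 = 1.76 V.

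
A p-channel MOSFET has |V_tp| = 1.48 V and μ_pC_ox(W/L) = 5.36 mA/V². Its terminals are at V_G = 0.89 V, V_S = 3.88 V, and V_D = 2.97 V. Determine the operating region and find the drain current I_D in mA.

V_SG = V_S − V_G = 3.88 − 0.89 = 2.99 V; V_SD = V_S − V_D = 3.88 − 2.97 = 0.91 V.
V_ov = V_SG − |V_tp| = 2.99 − 1.48 = 1.51 V.
Since V_SD = 0.91 V < V_ov = 1.51 V, the device is in the triode region.
I_D = k_p [V_ov · V_SD − ½ V_SD²] = 5.36 × [1.51 × 0.91 − 0.5 × 0.91²] = 5.15 mA.

Triode; I_D = 5.15 mA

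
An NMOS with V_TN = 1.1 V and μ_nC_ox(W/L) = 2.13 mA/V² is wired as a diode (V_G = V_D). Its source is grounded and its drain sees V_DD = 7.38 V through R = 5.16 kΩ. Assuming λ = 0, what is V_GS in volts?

With gate tied to drain, V_GS = V_DS ≥ V_GS − V_TN, so the device is in saturation.
KCL at the drain: ½ k_n (V_GS − V_TN)² = (V_DD − V_GS)/R.
Let x = V_GS − 1.1. Then 5.5 x² + x − 6.28 = 0, giving x = 0.982 V (positive root), so V_GS = 2.08 V.
I_D = (V_DD − V_GS)/R = (7.38 − 2.08) / 5.16 = 1.03 mA.

V_GS = 2.08 V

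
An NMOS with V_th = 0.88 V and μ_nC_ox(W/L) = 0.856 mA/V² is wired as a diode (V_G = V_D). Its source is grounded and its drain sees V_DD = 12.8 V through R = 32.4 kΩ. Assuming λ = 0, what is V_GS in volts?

V_GS = 1.77 V

With gate tied to drain, V_GS = V_DS ≥ V_GS − V_th, so the device is in saturation.
KCL at the drain: ½ k_n (V_GS − V_th)² = (V_DD − V_GS)/R.
Let x = V_GS − 0.88. Then 13.9 x² + x − 11.92 = 0, giving x = 0.892 V (positive root), so V_GS = 1.77 V.
I_D = (V_DD − V_GS)/R = (12.8 − 1.77) / 32.4 = 0.34 mA.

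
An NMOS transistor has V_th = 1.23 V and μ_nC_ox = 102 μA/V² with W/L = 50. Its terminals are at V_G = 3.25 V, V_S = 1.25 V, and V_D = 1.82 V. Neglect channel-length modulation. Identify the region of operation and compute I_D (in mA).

V_GS = V_G − V_S = 3.25 − 1.25 = 2 V; V_DS = V_D − V_S = 1.82 − 1.25 = 0.57 V.
k_n = μ_nC_ox · (W/L) = 5.1 mA/V².
V_ov = V_GS − V_th = 2 − 1.23 = 0.77 V.
Since V_DS = 0.57 V < V_ov = 0.77 V, the device is in the triode region.
I_D = k_n [V_ov · V_DS − ½ V_DS²] = 5.1 × [0.77 × 0.57 − 0.5 × 0.57²] = 1.41 mA.

Triode; I_D = 1.41 mA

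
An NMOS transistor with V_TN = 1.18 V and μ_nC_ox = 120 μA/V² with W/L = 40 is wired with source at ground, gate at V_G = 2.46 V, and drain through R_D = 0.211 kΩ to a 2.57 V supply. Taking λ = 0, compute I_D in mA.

V_GS = V_G = 2.46 V, so V_ov = 2.46 − 1.18 = 1.28 V.
k_n = μ_nC_ox · (W/L) = 4.8 mA/V².
Assume saturation: I_D = ½ k_n V_ov² = 0.5 × 4.8 × 1.28² = 3.93 mA, giving V_DS = V_DD − I_D R_D = 2.57 − 3.93 × 0.211 = 1.74 V.
V_DS = 1.74 V ≥ V_ov = 1.28 V, confirming saturation.

I_D = 3.93 mA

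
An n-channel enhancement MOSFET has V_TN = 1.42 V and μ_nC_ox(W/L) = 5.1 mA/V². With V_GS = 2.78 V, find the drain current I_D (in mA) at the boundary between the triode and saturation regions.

I_D = 4.72 mA

At the boundary V_DS = V_ov = V_GS − V_TN = 2.78 − 1.42 = 1.36 V.
I_D = ½ k_n V_ov² = 0.5 × 5.1 × 1.36² = 4.72 mA.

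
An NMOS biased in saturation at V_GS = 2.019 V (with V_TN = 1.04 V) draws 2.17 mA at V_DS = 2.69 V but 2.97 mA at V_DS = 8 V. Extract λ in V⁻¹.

λ = 0.0854 V⁻¹

With V_GS fixed, I_D ∝ (1 + λ V_DS) in saturation, so I_D2/I_D1 = (1 + λ V_DS2)/(1 + λ V_DS1).
2.97/2.17 = 1.369 = (1 + 8 λ)/(1 + 2.69 λ).
Solving: λ (I_D1 V_DS2 − I_D2 V_DS1) = I_D2 − I_D1, so λ = (2.97 − 2.17) / (2.17 × 8 − 2.97 × 2.69) = 0.8 / 9.37 = 0.0854 V⁻¹.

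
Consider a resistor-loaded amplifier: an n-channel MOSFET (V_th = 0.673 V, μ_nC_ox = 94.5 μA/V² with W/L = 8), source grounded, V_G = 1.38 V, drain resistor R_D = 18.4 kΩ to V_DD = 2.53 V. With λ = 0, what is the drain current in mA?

I_D = 0.122 mA

V_GS = V_G = 1.38 V, so V_ov = 1.38 − 0.673 = 0.707 V.
k_n = μ_nC_ox · (W/L) = 0.756 mA/V².
Assume saturation: I_D = ½ k_n V_ov² = 0.5 × 0.756 × 0.707² = 0.189 mA, giving V_DS = V_DD − I_D R_D = 2.53 − 0.189 × 18.4 = -0.947 V.
But -0.947 V < V_ov = 0.707 V, so the device is actually in triode.
In triode I_D = k_n[V_ov V_DS − ½ V_DS²] and I_D = (V_DD − V_DS)/R_D. Equating: 6.96 V_DS² − 10.83 V_DS + 2.53 = 0, giving V_DS = 0.286 V (the root below V_ov).
I_D = (2.53 − 0.286) / 18.4 = 0.122 mA.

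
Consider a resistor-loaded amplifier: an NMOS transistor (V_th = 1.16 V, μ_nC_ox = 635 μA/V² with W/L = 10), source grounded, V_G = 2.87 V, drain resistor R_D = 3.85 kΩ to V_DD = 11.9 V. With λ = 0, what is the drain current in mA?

I_D = 3.01 mA

V_GS = V_G = 2.87 V, so V_ov = 2.87 − 1.16 = 1.71 V.
k_n = μ_nC_ox · (W/L) = 6.35 mA/V².
Assume saturation: I_D = ½ k_n V_ov² = 0.5 × 6.35 × 1.71² = 9.28 mA, giving V_DS = V_DD − I_D R_D = 11.9 − 9.28 × 3.85 = -23.8 V.
But -23.8 V < V_ov = 1.71 V, so the device is actually in triode.
In triode I_D = k_n[V_ov V_DS − ½ V_DS²] and I_D = (V_DD − V_DS)/R_D. Equating: 12.2 V_DS² − 42.81 V_DS + 11.9 = 0, giving V_DS = 0.304 V (the root below V_ov).
I_D = (11.9 − 0.304) / 3.85 = 3.01 mA.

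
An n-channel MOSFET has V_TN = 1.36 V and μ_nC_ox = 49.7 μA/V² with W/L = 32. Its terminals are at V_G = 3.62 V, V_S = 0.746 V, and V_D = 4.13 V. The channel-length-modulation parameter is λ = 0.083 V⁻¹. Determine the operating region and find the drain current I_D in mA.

V_GS = V_G − V_S = 3.62 − 0.746 = 2.87 V; V_DS = V_D − V_S = 4.13 − 0.746 = 3.38 V.
k_n = μ_nC_ox · (W/L) = 1.59 mA/V².
V_ov = V_GS − V_TN = 2.87 − 1.36 = 1.51 V.
Since V_DS = 3.38 V ≥ V_ov = 1.51 V, the device is in saturation.
I_D = ½ k_n V_ov² (1 + λ V_DS) = 0.5 × 1.59 × 1.51² × (1 + 0.083 × 3.38) = 2.33 mA.

Saturation; I_D = 2.33 mA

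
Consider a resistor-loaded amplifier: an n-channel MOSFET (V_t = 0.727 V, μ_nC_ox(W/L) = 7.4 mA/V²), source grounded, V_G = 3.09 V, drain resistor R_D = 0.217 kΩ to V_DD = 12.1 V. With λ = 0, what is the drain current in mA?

V_GS = V_G = 3.09 V, so V_ov = 3.09 − 0.727 = 2.36 V.
Assume saturation: I_D = ½ k_n V_ov² = 0.5 × 7.4 × 2.36² = 20.7 mA, giving V_DS = V_DD − I_D R_D = 12.1 − 20.7 × 0.217 = 7.62 V.
V_DS = 7.62 V ≥ V_ov = 2.36 V, confirming saturation.

I_D = 20.7 mA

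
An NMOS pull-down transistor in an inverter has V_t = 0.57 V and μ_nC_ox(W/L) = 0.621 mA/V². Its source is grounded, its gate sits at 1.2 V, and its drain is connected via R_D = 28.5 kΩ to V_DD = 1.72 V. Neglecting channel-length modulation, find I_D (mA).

I_D = 0.0547 mA

V_GS = V_G = 1.2 V, so V_ov = 1.2 − 0.57 = 0.63 V.
Assume saturation: I_D = ½ k_n V_ov² = 0.5 × 0.621 × 0.63² = 0.123 mA, giving V_DS = V_DD − I_D R_D = 1.72 − 0.123 × 28.5 = -1.79 V.
But -1.79 V < V_ov = 0.63 V, so the device is actually in triode.
In triode I_D = k_n[V_ov V_DS − ½ V_DS²] and I_D = (V_DD − V_DS)/R_D. Equating: 8.85 V_DS² − 12.15 V_DS + 1.72 = 0, giving V_DS = 0.16 V (the root below V_ov).
I_D = (1.72 − 0.16) / 28.5 = 0.0547 mA.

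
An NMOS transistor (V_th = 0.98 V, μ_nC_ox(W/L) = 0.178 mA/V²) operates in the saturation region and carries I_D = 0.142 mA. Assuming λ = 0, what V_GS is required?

In saturation I_D = ½ k_n (V_GS − V_th)², so V_GS − V_th = √(2 I_D / k_n) = √(2 × 0.142 / 0.178) = 1.26 V.
V_GS = 0.98 + 1.26 = 2.24 V.

V_GS = 2.24 V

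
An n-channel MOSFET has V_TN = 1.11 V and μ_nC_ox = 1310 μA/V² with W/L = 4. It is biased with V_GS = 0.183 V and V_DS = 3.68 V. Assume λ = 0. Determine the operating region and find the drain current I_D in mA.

Cutoff; I_D = 0 mA

V_GS = 0.183 V < V_TN = 1.11 V, so the transistor is in cutoff.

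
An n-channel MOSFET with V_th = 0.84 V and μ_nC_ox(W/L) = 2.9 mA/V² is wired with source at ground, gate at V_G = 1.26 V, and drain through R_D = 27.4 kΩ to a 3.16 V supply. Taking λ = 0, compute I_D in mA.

V_GS = V_G = 1.26 V, so V_ov = 1.26 − 0.84 = 0.42 V.
Assume saturation: I_D = ½ k_n V_ov² = 0.5 × 2.9 × 0.42² = 0.256 mA, giving V_DS = V_DD − I_D R_D = 3.16 − 0.256 × 27.4 = -3.85 V.
But -3.85 V < V_ov = 0.42 V, so the device is actually in triode.
In triode I_D = k_n[V_ov V_DS − ½ V_DS²] and I_D = (V_DD − V_DS)/R_D. Equating: 39.7 V_DS² − 34.37 V_DS + 3.16 = 0, giving V_DS = 0.105 V (the root below V_ov).
I_D = (3.16 − 0.105) / 27.4 = 0.112 mA.

I_D = 0.112 mA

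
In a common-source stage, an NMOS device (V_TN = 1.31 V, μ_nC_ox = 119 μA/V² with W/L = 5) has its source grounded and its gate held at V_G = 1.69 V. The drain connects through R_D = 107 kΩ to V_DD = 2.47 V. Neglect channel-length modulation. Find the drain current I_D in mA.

V_GS = V_G = 1.69 V, so V_ov = 1.69 − 1.31 = 0.38 V.
k_n = μ_nC_ox · (W/L) = 0.595 mA/V².
Assume saturation: I_D = ½ k_n V_ov² = 0.5 × 0.595 × 0.38² = 0.043 mA, giving V_DS = V_DD − I_D R_D = 2.47 − 0.043 × 107 = -2.13 V.
But -2.13 V < V_ov = 0.38 V, so the device is actually in triode.
In triode I_D = k_n[V_ov V_DS − ½ V_DS²] and I_D = (V_DD − V_DS)/R_D. Equating: 31.8 V_DS² − 25.19 V_DS + 2.47 = 0, giving V_DS = 0.115 V (the root below V_ov).
I_D = (2.47 − 0.115) / 107 = 0.022 mA.

I_D = 0.0220 mA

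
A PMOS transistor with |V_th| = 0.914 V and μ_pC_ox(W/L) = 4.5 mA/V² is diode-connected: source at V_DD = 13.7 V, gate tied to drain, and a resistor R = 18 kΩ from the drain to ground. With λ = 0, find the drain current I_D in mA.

I_D = 0.680 mA

With gate tied to drain, V_SG = V_SD ≥ V_SG − |V_th|, so the device is in saturation.
KCL at the drain: ½ k_p (V_SG − |V_th|)² = (V_DD − V_SG)/R.
Let x = V_SG − 0.914. Then 40.5 x² + x − 12.79 = 0, giving x = 0.55 V (positive root), so V_SG = 1.46 V.
I_D = (V_DD − V_SG)/R = (13.7 − 1.46) / 18 = 0.68 mA.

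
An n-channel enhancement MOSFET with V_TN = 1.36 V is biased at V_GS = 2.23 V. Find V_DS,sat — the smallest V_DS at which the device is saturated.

The boundary between triode and saturation is V_DS = V_GS − V_TN = V_ov.
V_ov = 2.23 − 1.36 = 0.87 V.

V_DS,sat = 0.870 V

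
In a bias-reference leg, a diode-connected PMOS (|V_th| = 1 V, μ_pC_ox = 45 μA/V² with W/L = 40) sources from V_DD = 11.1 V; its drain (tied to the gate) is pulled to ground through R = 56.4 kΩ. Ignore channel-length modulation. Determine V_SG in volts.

With gate tied to drain, V_SG = V_SD ≥ V_SG − |V_th|, so the device is in saturation.
k_p = μ_pC_ox · (W/L) = 1.8 mA/V².
KCL at the drain: ½ k_p (V_SG − |V_th|)² = (V_DD − V_SG)/R.
Let x = V_SG − 1. Then 50.8 x² + x − 10.1 = 0, giving x = 0.436 V (positive root), so V_SG = 1.44 V.
I_D = (V_DD − V_SG)/R = (11.1 − 1.44) / 56.4 = 0.171 mA.

V_SG = 1.44 V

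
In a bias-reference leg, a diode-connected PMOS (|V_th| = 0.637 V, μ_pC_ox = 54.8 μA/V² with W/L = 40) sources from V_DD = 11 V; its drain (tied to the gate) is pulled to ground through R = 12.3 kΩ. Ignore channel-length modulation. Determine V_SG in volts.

V_SG = 1.48 V

With gate tied to drain, V_SG = V_SD ≥ V_SG − |V_th|, so the device is in saturation.
k_p = μ_pC_ox · (W/L) = 2.192 mA/V².
KCL at the drain: ½ k_p (V_SG − |V_th|)² = (V_DD − V_SG)/R.
Let x = V_SG − 0.637. Then 13.5 x² + x − 10.36 = 0, giving x = 0.84 V (positive root), so V_SG = 1.48 V.
I_D = (V_DD − V_SG)/R = (11 − 1.48) / 12.3 = 0.774 mA.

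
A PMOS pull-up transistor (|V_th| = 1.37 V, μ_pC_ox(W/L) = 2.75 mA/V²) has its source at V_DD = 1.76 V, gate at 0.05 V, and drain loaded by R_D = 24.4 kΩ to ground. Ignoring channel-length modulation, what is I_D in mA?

V_SG = V_DD − V_G = 1.76 − 0.05 = 1.71 V, so V_ov = 1.71 − 1.37 = 0.34 V.
Assume saturation: I_D = ½ k_p V_ov² = 0.5 × 2.75 × 0.34² = 0.159 mA, giving V_SD = V_DD − I_D R_D = 1.76 − 0.159 × 24.4 = -2.12 V.
But -2.12 V < V_ov = 0.34 V, so the device is actually in triode.
In triode I_D = k_p[V_ov V_SD − ½ V_SD²] and I_D = (V_DD − V_SD)/R_D. Equating: 33.5 V_SD² − 23.81 V_SD + 1.76 = 0, giving V_SD = 0.0838 V (the root below V_ov).
I_D = (1.76 − 0.0838) / 24.4 = 0.0687 mA.

I_D = 0.0687 mA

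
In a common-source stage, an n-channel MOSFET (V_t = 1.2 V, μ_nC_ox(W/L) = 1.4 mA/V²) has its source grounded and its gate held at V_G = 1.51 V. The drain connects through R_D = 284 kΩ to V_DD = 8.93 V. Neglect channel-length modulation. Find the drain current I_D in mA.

V_GS = V_G = 1.51 V, so V_ov = 1.51 − 1.2 = 0.31 V.
Assume saturation: I_D = ½ k_n V_ov² = 0.5 × 1.4 × 0.31² = 0.0673 mA, giving V_DS = V_DD − I_D R_D = 8.93 − 0.0673 × 284 = -10.2 V.
But -10.2 V < V_ov = 0.31 V, so the device is actually in triode.
In triode I_D = k_n[V_ov V_DS − ½ V_DS²] and I_D = (V_DD − V_DS)/R_D. Equating: 199 V_DS² − 124.3 V_DS + 8.93 = 0, giving V_DS = 0.0828 V (the root below V_ov).
I_D = (8.93 − 0.0828) / 284 = 0.0312 mA.

I_D = 0.0312 mA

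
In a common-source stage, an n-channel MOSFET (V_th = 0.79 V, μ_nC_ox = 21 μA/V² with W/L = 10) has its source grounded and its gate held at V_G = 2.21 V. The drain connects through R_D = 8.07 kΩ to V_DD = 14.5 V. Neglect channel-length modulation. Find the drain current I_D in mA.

I_D = 0.212 mA

V_GS = V_G = 2.21 V, so V_ov = 2.21 − 0.79 = 1.42 V.
k_n = μ_nC_ox · (W/L) = 0.21 mA/V².
Assume saturation: I_D = ½ k_n V_ov² = 0.5 × 0.21 × 1.42² = 0.212 mA, giving V_DS = V_DD − I_D R_D = 14.5 − 0.212 × 8.07 = 12.8 V.
V_DS = 12.8 V ≥ V_ov = 1.42 V, confirming saturation.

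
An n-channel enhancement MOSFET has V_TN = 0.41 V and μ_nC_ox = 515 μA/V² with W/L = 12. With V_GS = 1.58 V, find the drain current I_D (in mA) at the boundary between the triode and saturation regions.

At the boundary V_DS = V_ov = V_GS − V_TN = 1.58 − 0.41 = 1.17 V.
k_n = μ_nC_ox · (W/L) = 6.18 mA/V².
I_D = ½ k_n V_ov² = 0.5 × 6.18 × 1.17² = 4.23 mA.

I_D = 4.23 mA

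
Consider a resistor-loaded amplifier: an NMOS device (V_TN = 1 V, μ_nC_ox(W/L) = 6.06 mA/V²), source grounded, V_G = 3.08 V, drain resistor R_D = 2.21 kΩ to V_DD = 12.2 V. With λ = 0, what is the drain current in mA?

I_D = 5.31 mA

V_GS = V_G = 3.08 V, so V_ov = 3.08 − 1 = 2.08 V.
Assume saturation: I_D = ½ k_n V_ov² = 0.5 × 6.06 × 2.08² = 13.1 mA, giving V_DS = V_DD − I_D R_D = 12.2 − 13.1 × 2.21 = -16.8 V.
But -16.8 V < V_ov = 2.08 V, so the device is actually in triode.
In triode I_D = k_n[V_ov V_DS − ½ V_DS²] and I_D = (V_DD − V_DS)/R_D. Equating: 6.7 V_DS² − 28.86 V_DS + 12.2 = 0, giving V_DS = 0.475 V (the root below V_ov).
I_D = (12.2 − 0.475) / 2.21 = 5.31 mA.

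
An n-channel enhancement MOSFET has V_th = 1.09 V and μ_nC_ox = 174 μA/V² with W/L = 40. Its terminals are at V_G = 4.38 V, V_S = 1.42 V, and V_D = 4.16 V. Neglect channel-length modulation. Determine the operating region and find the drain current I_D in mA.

V_GS = V_G − V_S = 4.38 − 1.42 = 2.96 V; V_DS = V_D − V_S = 4.16 − 1.42 = 2.74 V.
k_n = μ_nC_ox · (W/L) = 6.96 mA/V².
V_ov = V_GS − V_th = 2.96 − 1.09 = 1.87 V.
Since V_DS = 2.74 V ≥ V_ov = 1.87 V, the device is in saturation.
I_D = ½ k_n V_ov² = 0.5 × 6.96 × 1.87² = 12.2 mA.

Saturation; I_D = 12.2 mA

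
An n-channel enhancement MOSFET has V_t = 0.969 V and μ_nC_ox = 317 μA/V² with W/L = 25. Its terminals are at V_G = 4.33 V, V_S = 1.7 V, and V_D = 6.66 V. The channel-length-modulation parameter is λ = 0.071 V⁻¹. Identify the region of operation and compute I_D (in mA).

Saturation; I_D = 14.8 mA

V_GS = V_G − V_S = 4.33 − 1.7 = 2.63 V; V_DS = V_D − V_S = 6.66 − 1.7 = 4.96 V.
k_n = μ_nC_ox · (W/L) = 7.925 mA/V².
V_ov = V_GS − V_t = 2.63 − 0.969 = 1.66 V.
Since V_DS = 4.96 V ≥ V_ov = 1.66 V, the device is in saturation.
I_D = ½ k_n V_ov² (1 + λ V_DS) = 0.5 × 7.925 × 1.66² × (1 + 0.071 × 4.96) = 14.8 mA.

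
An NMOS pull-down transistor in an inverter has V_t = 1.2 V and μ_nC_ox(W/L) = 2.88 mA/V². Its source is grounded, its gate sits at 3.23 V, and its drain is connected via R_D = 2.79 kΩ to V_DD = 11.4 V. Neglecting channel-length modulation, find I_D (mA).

I_D = 3.80 mA

V_GS = V_G = 3.23 V, so V_ov = 3.23 − 1.2 = 2.03 V.
Assume saturation: I_D = ½ k_n V_ov² = 0.5 × 2.88 × 2.03² = 5.93 mA, giving V_DS = V_DD − I_D R_D = 11.4 − 5.93 × 2.79 = -5.16 V.
But -5.16 V < V_ov = 2.03 V, so the device is actually in triode.
In triode I_D = k_n[V_ov V_DS − ½ V_DS²] and I_D = (V_DD − V_DS)/R_D. Equating: 4.02 V_DS² − 17.31 V_DS + 11.4 = 0, giving V_DS = 0.811 V (the root below V_ov).
I_D = (11.4 − 0.811) / 2.79 = 3.8 mA.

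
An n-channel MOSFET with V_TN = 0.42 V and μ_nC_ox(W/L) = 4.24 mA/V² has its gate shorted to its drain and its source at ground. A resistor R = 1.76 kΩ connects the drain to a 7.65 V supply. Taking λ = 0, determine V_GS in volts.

V_GS = 1.68 V

With gate tied to drain, V_GS = V_DS ≥ V_GS − V_TN, so the device is in saturation.
KCL at the drain: ½ k_n (V_GS − V_TN)² = (V_DD − V_GS)/R.
Let x = V_GS − 0.42. Then 3.73 x² + x − 7.23 = 0, giving x = 1.26 V (positive root), so V_GS = 1.68 V.
I_D = (V_DD − V_GS)/R = (7.65 − 1.68) / 1.76 = 3.39 mA.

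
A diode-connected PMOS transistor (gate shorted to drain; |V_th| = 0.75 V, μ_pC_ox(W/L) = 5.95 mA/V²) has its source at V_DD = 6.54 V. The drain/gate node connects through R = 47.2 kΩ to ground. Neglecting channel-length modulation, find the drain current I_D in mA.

With gate tied to drain, V_SG = V_SD ≥ V_SG − |V_th|, so the device is in saturation.
KCL at the drain: ½ k_p (V_SG − |V_th|)² = (V_DD − V_SG)/R.
Let x = V_SG − 0.75. Then 140 x² + x − 5.79 = 0, giving x = 0.2 V (positive root), so V_SG = 0.95 V.
I_D = (V_DD − V_SG)/R = (6.54 − 0.95) / 47.2 = 0.118 mA.

I_D = 0.118 mA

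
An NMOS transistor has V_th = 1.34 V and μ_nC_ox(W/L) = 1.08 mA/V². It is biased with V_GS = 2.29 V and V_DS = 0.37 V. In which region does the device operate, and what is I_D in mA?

Triode; I_D = 0.306 mA

V_ov = V_GS − V_th = 2.29 − 1.34 = 0.95 V.
Since V_DS = 0.37 V < V_ov = 0.95 V, the device is in the triode region.
I_D = k_n [V_ov · V_DS − ½ V_DS²] = 1.08 × [0.95 × 0.37 − 0.5 × 0.37²] = 0.306 mA.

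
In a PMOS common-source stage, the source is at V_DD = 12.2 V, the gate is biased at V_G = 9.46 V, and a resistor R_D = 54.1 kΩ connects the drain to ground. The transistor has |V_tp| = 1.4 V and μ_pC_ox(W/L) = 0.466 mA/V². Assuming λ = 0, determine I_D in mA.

I_D = 0.218 mA

V_SG = V_DD − V_G = 12.2 − 9.46 = 2.74 V, so V_ov = 2.74 − 1.4 = 1.34 V.
Assume saturation: I_D = ½ k_p V_ov² = 0.5 × 0.466 × 1.34² = 0.418 mA, giving V_SD = V_DD − I_D R_D = 12.2 − 0.418 × 54.1 = -10.4 V.
But -10.4 V < V_ov = 1.34 V, so the device is actually in triode.
In triode I_D = k_p[V_ov V_SD − ½ V_SD²] and I_D = (V_DD − V_SD)/R_D. Equating: 12.6 V_SD² − 34.78 V_SD + 12.2 = 0, giving V_SD = 0.412 V (the root below V_ov).
I_D = (12.2 − 0.412) / 54.1 = 0.218 mA.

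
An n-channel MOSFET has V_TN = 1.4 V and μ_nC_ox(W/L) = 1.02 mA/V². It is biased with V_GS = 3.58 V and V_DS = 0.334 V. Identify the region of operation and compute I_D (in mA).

Triode; I_D = 0.686 mA

V_ov = V_GS − V_TN = 3.58 − 1.4 = 2.18 V.
Since V_DS = 0.334 V < V_ov = 2.18 V, the device is in the triode region.
I_D = k_n [V_ov · V_DS − ½ V_DS²] = 1.02 × [2.18 × 0.334 − 0.5 × 0.334²] = 0.686 mA.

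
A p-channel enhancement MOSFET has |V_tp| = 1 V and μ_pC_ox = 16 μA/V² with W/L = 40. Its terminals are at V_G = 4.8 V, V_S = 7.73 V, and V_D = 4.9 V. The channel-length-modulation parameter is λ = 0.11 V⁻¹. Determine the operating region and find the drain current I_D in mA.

V_SG = V_S − V_G = 7.73 − 4.8 = 2.93 V; V_SD = V_S − V_D = 7.73 − 4.9 = 2.83 V.
k_p = μ_pC_ox · (W/L) = 0.64 mA/V².
V_ov = V_SG − |V_tp| = 2.93 − 1 = 1.93 V.
Since V_SD = 2.83 V ≥ V_ov = 1.93 V, the device is in saturation.
I_D = ½ k_p V_ov² (1 + λ V_SD) = 0.5 × 0.64 × 1.93² × (1 + 0.11 × 2.83) = 1.56 mA.

Saturation; I_D = 1.56 mA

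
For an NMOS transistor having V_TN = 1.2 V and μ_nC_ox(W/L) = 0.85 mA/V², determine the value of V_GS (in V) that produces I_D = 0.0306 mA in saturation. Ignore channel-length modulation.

In saturation I_D = ½ k_n (V_GS − V_TN)², so V_GS − V_TN = √(2 I_D / k_n) = √(2 × 0.0306 / 0.85) = 0.268 V.
V_GS = 1.2 + 0.268 = 1.47 V.

V_GS = 1.47 V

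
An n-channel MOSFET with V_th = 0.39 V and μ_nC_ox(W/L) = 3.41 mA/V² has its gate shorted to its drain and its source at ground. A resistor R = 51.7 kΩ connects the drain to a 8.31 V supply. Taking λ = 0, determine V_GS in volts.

With gate tied to drain, V_GS = V_DS ≥ V_GS − V_th, so the device is in saturation.
KCL at the drain: ½ k_n (V_GS − V_th)² = (V_DD − V_GS)/R.
Let x = V_GS − 0.39. Then 88.1 x² + x − 7.92 = 0, giving x = 0.294 V (positive root), so V_GS = 0.684 V.
I_D = (V_DD − V_GS)/R = (8.31 − 0.684) / 51.7 = 0.148 mA.

V_GS = 0.684 V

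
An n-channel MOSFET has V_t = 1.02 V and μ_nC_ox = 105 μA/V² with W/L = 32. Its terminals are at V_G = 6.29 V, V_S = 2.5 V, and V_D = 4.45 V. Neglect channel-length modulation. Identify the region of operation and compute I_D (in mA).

V_GS = V_G − V_S = 6.29 − 2.5 = 3.79 V; V_DS = V_D − V_S = 4.45 − 2.5 = 1.95 V.
k_n = μ_nC_ox · (W/L) = 3.36 mA/V².
V_ov = V_GS − V_t = 3.79 − 1.02 = 2.77 V.
Since V_DS = 1.95 V < V_ov = 2.77 V, the device is in the triode region.
I_D = k_n [V_ov · V_DS − ½ V_DS²] = 3.36 × [2.77 × 1.95 − 0.5 × 1.95²] = 11.8 mA.

Triode; I_D = 11.8 mA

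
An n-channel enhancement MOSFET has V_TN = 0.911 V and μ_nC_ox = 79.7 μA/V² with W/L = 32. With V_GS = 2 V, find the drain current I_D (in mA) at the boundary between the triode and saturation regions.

At the boundary V_DS = V_ov = V_GS − V_TN = 2 − 0.911 = 1.09 V.
k_n = μ_nC_ox · (W/L) = 2.55 mA/V².
I_D = ½ k_n V_ov² = 0.5 × 2.55 × 1.09² = 1.51 mA.

I_D = 1.51 mA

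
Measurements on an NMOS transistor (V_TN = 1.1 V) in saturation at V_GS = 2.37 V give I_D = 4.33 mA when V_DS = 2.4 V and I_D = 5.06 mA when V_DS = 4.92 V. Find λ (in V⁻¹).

With V_GS fixed, I_D ∝ (1 + λ V_DS) in saturation, so I_D2/I_D1 = (1 + λ V_DS2)/(1 + λ V_DS1).
5.06/4.33 = 1.169 = (1 + 4.92 λ)/(1 + 2.4 λ).
Solving: λ (I_D1 V_DS2 − I_D2 V_DS1) = I_D2 − I_D1, so λ = (5.06 − 4.33) / (4.33 × 4.92 − 5.06 × 2.4) = 0.73 / 9.16 = 0.0797 V⁻¹.

λ = 0.0797 V⁻¹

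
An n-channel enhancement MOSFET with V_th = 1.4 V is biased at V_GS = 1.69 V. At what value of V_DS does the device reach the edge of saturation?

The boundary between triode and saturation is V_DS = V_GS − V_th = V_ov.
V_ov = 1.69 − 1.4 = 0.29 V.

V_DS,sat = 0.290 V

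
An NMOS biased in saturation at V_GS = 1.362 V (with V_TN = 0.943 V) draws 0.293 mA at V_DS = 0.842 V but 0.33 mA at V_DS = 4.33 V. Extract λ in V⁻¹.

With V_GS fixed, I_D ∝ (1 + λ V_DS) in saturation, so I_D2/I_D1 = (1 + λ V_DS2)/(1 + λ V_DS1).
0.33/0.293 = 1.126 = (1 + 4.33 λ)/(1 + 0.842 λ).
Solving: λ (I_D1 V_DS2 − I_D2 V_DS1) = I_D2 − I_D1, so λ = (0.33 − 0.293) / (0.293 × 4.33 − 0.33 × 0.842) = 0.037 / 0.991 = 0.0373 V⁻¹.

λ = 0.0373 V⁻¹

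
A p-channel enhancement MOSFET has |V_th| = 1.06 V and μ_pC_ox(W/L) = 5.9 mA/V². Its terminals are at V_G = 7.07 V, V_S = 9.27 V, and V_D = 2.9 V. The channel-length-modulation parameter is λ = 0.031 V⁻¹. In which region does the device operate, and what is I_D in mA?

V_SG = V_S − V_G = 9.27 − 7.07 = 2.2 V; V_SD = V_S − V_D = 9.27 − 2.9 = 6.37 V.
V_ov = V_SG − |V_th| = 2.2 − 1.06 = 1.14 V.
Since V_SD = 6.37 V ≥ V_ov = 1.14 V, the device is in saturation.
I_D = ½ k_p V_ov² (1 + λ V_SD) = 0.5 × 5.9 × 1.14² × (1 + 0.031 × 6.37) = 4.59 mA.

Saturation; I_D = 4.59 mA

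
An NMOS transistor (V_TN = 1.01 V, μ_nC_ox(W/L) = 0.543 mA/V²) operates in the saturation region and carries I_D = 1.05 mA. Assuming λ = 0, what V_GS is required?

V_GS = 2.98 V

In saturation I_D = ½ k_n (V_GS − V_TN)², so V_GS − V_TN = √(2 I_D / k_n) = √(2 × 1.05 / 0.543) = 1.97 V.
V_GS = 1.01 + 1.97 = 2.98 V.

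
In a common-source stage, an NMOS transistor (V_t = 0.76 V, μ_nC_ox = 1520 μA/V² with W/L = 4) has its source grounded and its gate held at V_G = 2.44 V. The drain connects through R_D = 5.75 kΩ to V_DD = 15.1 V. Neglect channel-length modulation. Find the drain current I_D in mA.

V_GS = V_G = 2.44 V, so V_ov = 2.44 − 0.76 = 1.68 V.
k_n = μ_nC_ox · (W/L) = 6.08 mA/V².
Assume saturation: I_D = ½ k_n V_ov² = 0.5 × 6.08 × 1.68² = 8.58 mA, giving V_DS = V_DD − I_D R_D = 15.1 − 8.58 × 5.75 = -34.2 V.
But -34.2 V < V_ov = 1.68 V, so the device is actually in triode.
In triode I_D = k_n[V_ov V_DS − ½ V_DS²] and I_D = (V_DD − V_DS)/R_D. Equating: 17.5 V_DS² − 59.73 V_DS + 15.1 = 0, giving V_DS = 0.275 V (the root below V_ov).
I_D = (15.1 − 0.275) / 5.75 = 2.58 mA.

I_D = 2.58 mA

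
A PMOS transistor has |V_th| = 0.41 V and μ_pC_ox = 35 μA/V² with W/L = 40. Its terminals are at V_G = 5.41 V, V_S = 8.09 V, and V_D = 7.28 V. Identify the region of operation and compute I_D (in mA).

V_SG = V_S − V_G = 8.09 − 5.41 = 2.68 V; V_SD = V_S − V_D = 8.09 − 7.28 = 0.81 V.
k_p = μ_pC_ox · (W/L) = 1.4 mA/V².
V_ov = V_SG − |V_th| = 2.68 − 0.41 = 2.27 V.
Since V_SD = 0.81 V < V_ov = 2.27 V, the device is in the triode region.
I_D = k_p [V_ov · V_SD − ½ V_SD²] = 1.4 × [2.27 × 0.81 − 0.5 × 0.81²] = 2.11 mA.

Triode; I_D = 2.11 mA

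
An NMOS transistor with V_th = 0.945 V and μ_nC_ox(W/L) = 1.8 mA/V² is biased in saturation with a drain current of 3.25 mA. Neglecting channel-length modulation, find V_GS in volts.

V_GS = 2.85 V

In saturation I_D = ½ k_n (V_GS − V_th)², so V_GS − V_th = √(2 I_D / k_n) = √(2 × 3.25 / 1.8) = 1.9 V.
V_GS = 0.945 + 1.9 = 2.85 V.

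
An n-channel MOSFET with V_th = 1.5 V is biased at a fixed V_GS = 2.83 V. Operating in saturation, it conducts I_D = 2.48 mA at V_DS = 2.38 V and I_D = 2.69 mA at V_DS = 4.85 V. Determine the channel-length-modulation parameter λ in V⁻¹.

With V_GS fixed, I_D ∝ (1 + λ V_DS) in saturation, so I_D2/I_D1 = (1 + λ V_DS2)/(1 + λ V_DS1).
2.69/2.48 = 1.085 = (1 + 4.85 λ)/(1 + 2.38 λ).
Solving: λ (I_D1 V_DS2 − I_D2 V_DS1) = I_D2 − I_D1, so λ = (2.69 − 2.48) / (2.48 × 4.85 − 2.69 × 2.38) = 0.21 / 5.63 = 0.0373 V⁻¹.

λ = 0.0373 V⁻¹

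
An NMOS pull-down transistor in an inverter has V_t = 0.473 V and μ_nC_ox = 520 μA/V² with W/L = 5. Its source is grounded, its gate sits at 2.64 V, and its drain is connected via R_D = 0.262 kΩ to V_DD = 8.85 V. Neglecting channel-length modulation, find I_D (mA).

V_GS = V_G = 2.64 V, so V_ov = 2.64 − 0.473 = 2.17 V.
k_n = μ_nC_ox · (W/L) = 2.6 mA/V².
Assume saturation: I_D = ½ k_n V_ov² = 0.5 × 2.6 × 2.17² = 6.1 mA, giving V_DS = V_DD − I_D R_D = 8.85 − 6.1 × 0.262 = 7.25 V.
V_DS = 7.25 V ≥ V_ov = 2.17 V, confirming saturation.

I_D = 6.10 mA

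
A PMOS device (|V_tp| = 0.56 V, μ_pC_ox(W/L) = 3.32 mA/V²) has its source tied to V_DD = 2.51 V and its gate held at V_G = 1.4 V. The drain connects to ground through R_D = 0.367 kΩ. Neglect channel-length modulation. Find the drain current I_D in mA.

I_D = 0.502 mA

V_SG = V_DD − V_G = 2.51 − 1.4 = 1.11 V, so V_ov = 1.11 − 0.56 = 0.55 V.
Assume saturation: I_D = ½ k_p V_ov² = 0.5 × 3.32 × 0.55² = 0.502 mA, giving V_SD = V_DD − I_D R_D = 2.51 − 0.502 × 0.367 = 2.33 V.
V_SD = 2.33 V ≥ V_ov = 0.55 V, confirming saturation.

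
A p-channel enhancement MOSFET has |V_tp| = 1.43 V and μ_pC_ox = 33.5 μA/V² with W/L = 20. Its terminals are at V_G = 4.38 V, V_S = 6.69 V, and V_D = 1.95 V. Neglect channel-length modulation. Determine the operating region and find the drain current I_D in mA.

V_SG = V_S − V_G = 6.69 − 4.38 = 2.31 V; V_SD = V_S − V_D = 6.69 − 1.95 = 4.74 V.
k_p = μ_pC_ox · (W/L) = 0.67 mA/V².
V_ov = V_SG − |V_tp| = 2.31 − 1.43 = 0.88 V.
Since V_SD = 4.74 V ≥ V_ov = 0.88 V, the device is in saturation.
I_D = ½ k_p V_ov² = 0.5 × 0.67 × 0.88² = 0.259 mA.

Saturation; I_D = 0.259 mA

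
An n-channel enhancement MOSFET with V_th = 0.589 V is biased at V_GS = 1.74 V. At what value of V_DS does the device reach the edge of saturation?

The boundary between triode and saturation is V_DS = V_GS − V_th = V_ov.
V_ov = 1.74 − 0.589 = 1.15 V.

V_DS,sat = 1.15 V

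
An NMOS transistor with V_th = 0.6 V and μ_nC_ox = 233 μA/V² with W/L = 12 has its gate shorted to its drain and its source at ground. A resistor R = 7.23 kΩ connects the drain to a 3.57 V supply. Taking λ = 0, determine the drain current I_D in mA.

I_D = 0.342 mA

With gate tied to drain, V_GS = V_DS ≥ V_GS − V_th, so the device is in saturation.
k_n = μ_nC_ox · (W/L) = 2.796 mA/V².
KCL at the drain: ½ k_n (V_GS − V_th)² = (V_DD − V_GS)/R.
Let x = V_GS − 0.6. Then 10.1 x² + x − 2.97 = 0, giving x = 0.495 V (positive root), so V_GS = 1.09 V.
I_D = (V_DD − V_GS)/R = (3.57 − 1.09) / 7.23 = 0.342 mA.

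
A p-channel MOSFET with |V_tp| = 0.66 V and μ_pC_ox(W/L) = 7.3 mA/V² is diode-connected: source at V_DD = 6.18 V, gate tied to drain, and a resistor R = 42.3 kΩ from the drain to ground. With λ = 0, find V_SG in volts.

V_SG = 0.846 V

With gate tied to drain, V_SG = V_SD ≥ V_SG − |V_tp|, so the device is in saturation.
KCL at the drain: ½ k_p (V_SG − |V_tp|)² = (V_DD − V_SG)/R.
Let x = V_SG − 0.66. Then 154 x² + x − 5.52 = 0, giving x = 0.186 V (positive root), so V_SG = 0.846 V.
I_D = (V_DD − V_SG)/R = (6.18 − 0.846) / 42.3 = 0.126 mA.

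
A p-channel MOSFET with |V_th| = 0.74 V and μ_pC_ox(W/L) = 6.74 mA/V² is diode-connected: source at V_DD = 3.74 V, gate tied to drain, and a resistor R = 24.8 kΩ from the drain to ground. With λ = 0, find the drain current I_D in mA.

With gate tied to drain, V_SG = V_SD ≥ V_SG − |V_th|, so the device is in saturation.
KCL at the drain: ½ k_p (V_SG − |V_th|)² = (V_DD − V_SG)/R.
Let x = V_SG − 0.74. Then 83.6 x² + x − 3 = 0, giving x = 0.184 V (positive root), so V_SG = 0.924 V.
I_D = (V_DD − V_SG)/R = (3.74 − 0.924) / 24.8 = 0.114 mA.

I_D = 0.114 mA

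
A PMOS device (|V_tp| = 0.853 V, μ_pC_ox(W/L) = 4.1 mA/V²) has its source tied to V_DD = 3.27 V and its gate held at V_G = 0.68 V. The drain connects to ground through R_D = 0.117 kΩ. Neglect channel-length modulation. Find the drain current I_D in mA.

V_SG = V_DD − V_G = 3.27 − 0.68 = 2.59 V, so V_ov = 2.59 − 0.853 = 1.74 V.
Assume saturation: I_D = ½ k_p V_ov² = 0.5 × 4.1 × 1.74² = 6.19 mA, giving V_SD = V_DD − I_D R_D = 3.27 − 6.19 × 0.117 = 2.55 V.
V_SD = 2.55 V ≥ V_ov = 1.74 V, confirming saturation.

I_D = 6.19 mA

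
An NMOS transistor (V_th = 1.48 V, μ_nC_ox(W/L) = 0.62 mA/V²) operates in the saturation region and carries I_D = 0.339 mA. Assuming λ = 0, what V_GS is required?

In saturation I_D = ½ k_n (V_GS − V_th)², so V_GS − V_th = √(2 I_D / k_n) = √(2 × 0.339 / 0.62) = 1.05 V.
V_GS = 1.48 + 1.05 = 2.53 V.

V_GS = 2.53 V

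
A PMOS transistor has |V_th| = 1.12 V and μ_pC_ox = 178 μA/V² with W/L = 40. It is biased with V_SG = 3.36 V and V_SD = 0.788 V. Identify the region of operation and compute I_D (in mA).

Triode; I_D = 10.4 mA

k_p = μ_pC_ox · (W/L) = 7.12 mA/V².
V_ov = V_SG − |V_th| = 3.36 − 1.12 = 2.24 V.
Since V_SD = 0.788 V < V_ov = 2.24 V, the device is in the triode region.
I_D = k_p [V_ov · V_SD − ½ V_SD²] = 7.12 × [2.24 × 0.788 − 0.5 × 0.788²] = 10.4 mA.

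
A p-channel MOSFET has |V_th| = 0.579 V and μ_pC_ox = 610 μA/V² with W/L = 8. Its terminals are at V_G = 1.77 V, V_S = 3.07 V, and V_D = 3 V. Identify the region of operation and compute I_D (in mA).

Triode; I_D = 0.234 mA

V_SG = V_S − V_G = 3.07 − 1.77 = 1.3 V; V_SD = V_S − V_D = 3.07 − 3 = 0.07 V.
k_p = μ_pC_ox · (W/L) = 4.88 mA/V².
V_ov = V_SG − |V_th| = 1.3 − 0.579 = 0.721 V.
Since V_SD = 0.07 V < V_ov = 0.721 V, the device is in the triode region.
I_D = k_p [V_ov · V_SD − ½ V_SD²] = 4.88 × [0.721 × 0.07 − 0.5 × 0.07²] = 0.234 mA.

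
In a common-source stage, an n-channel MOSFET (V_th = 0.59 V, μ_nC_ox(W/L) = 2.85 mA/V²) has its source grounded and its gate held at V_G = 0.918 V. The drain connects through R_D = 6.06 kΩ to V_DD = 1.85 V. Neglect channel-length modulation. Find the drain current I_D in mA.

V_GS = V_G = 0.918 V, so V_ov = 0.918 − 0.59 = 0.328 V.
Assume saturation: I_D = ½ k_n V_ov² = 0.5 × 2.85 × 0.328² = 0.153 mA, giving V_DS = V_DD − I_D R_D = 1.85 − 0.153 × 6.06 = 0.921 V.
V_DS = 0.921 V ≥ V_ov = 0.328 V, confirming saturation.

I_D = 0.153 mA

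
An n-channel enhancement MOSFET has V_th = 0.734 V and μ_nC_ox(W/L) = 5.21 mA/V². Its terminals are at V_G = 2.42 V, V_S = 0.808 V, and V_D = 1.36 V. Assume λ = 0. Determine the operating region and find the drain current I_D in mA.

Triode; I_D = 1.73 mA

V_GS = V_G − V_S = 2.42 − 0.808 = 1.61 V; V_DS = V_D − V_S = 1.36 − 0.808 = 0.552 V.
V_ov = V_GS − V_th = 1.61 − 0.734 = 0.878 V.
Since V_DS = 0.552 V < V_ov = 0.878 V, the device is in the triode region.
I_D = k_n [V_ov · V_DS − ½ V_DS²] = 5.21 × [0.878 × 0.552 − 0.5 × 0.552²] = 1.73 mA.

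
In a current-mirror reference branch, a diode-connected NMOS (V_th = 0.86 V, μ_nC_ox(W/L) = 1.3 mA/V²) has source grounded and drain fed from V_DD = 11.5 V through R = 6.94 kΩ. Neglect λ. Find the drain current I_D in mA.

I_D = 1.33 mA

With gate tied to drain, V_GS = V_DS ≥ V_GS − V_th, so the device is in saturation.
KCL at the drain: ½ k_n (V_GS − V_th)² = (V_DD − V_GS)/R.
Let x = V_GS − 0.86. Then 4.51 x² + x − 10.64 = 0, giving x = 1.43 V (positive root), so V_GS = 2.29 V.
I_D = (V_DD − V_GS)/R = (11.5 − 2.29) / 6.94 = 1.33 mA.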